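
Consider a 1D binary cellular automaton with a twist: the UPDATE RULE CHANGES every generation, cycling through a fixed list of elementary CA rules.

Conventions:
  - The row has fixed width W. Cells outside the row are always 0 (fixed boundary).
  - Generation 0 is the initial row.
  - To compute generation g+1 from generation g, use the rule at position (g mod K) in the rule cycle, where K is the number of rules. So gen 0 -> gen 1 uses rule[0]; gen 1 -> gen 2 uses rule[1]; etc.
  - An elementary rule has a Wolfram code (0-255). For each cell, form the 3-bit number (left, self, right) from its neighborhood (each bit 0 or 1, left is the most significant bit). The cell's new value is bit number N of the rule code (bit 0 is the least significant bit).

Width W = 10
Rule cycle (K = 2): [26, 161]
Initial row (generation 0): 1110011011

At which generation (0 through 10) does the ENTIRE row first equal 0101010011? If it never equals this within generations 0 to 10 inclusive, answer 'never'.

Gen 0: 1110011011
Gen 1 (rule 26): 1001110010
Gen 2 (rule 161): 0000100000
Gen 3 (rule 26): 0001010000
Gen 4 (rule 161): 1100100111
Gen 5 (rule 26): 1011011100
Gen 6 (rule 161): 0100101001
Gen 7 (rule 26): 1011000110
Gen 8 (rule 161): 0100010000
Gen 9 (rule 26): 1010101000
Gen 10 (rule 161): 0101010011

Answer: 10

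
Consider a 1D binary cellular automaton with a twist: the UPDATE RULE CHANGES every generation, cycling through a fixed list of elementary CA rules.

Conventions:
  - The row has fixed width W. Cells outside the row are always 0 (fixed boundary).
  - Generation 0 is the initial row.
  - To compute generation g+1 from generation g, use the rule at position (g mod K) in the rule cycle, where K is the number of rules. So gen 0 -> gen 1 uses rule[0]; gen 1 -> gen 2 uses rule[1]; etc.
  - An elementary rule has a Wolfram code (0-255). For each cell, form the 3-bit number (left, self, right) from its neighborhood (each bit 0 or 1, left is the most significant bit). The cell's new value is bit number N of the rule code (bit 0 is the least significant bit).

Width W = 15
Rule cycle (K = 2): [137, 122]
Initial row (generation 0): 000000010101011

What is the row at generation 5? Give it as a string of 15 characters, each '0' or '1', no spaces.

Gen 0: 000000010101011
Gen 1 (rule 137): 111111000000010
Gen 2 (rule 122): 100001100000101
Gen 3 (rule 137): 001101001110000
Gen 4 (rule 122): 011110111011000
Gen 5 (rule 137): 011100110010011

Answer: 011100110010011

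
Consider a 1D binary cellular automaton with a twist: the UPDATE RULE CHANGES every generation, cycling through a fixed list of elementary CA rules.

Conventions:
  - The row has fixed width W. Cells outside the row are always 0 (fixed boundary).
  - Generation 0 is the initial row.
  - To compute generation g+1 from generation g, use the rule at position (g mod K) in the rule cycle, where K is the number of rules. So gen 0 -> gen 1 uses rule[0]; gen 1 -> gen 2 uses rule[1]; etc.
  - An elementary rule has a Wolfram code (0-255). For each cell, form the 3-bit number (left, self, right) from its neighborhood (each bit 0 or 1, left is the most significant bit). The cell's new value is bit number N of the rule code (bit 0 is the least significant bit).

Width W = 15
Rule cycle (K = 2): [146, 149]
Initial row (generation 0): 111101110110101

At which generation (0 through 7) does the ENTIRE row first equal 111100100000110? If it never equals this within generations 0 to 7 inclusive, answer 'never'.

Answer: never

Derivation:
Gen 0: 111101110110101
Gen 1 (rule 146): 011000100000000
Gen 2 (rule 149): 000110111111111
Gen 3 (rule 146): 001000011111110
Gen 4 (rule 149): 101111001111101
Gen 5 (rule 146): 000110110111000
Gen 6 (rule 149): 110000000010111
Gen 7 (rule 146): 001000000100010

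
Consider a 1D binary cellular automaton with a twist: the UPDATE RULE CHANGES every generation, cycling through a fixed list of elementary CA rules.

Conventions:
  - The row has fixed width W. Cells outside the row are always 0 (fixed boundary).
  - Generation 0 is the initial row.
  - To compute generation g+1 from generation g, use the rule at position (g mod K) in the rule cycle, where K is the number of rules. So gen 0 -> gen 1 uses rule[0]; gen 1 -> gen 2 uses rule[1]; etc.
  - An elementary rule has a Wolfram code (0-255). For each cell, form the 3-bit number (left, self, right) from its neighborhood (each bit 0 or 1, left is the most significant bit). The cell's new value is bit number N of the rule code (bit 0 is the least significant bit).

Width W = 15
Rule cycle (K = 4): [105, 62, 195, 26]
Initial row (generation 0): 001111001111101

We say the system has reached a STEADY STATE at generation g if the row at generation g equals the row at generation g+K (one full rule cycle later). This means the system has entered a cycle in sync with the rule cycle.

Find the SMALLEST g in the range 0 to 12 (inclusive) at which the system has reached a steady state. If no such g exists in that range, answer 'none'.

Answer: none

Derivation:
Gen 0: 001111001111101
Gen 1 (rule 105): 101001001000110
Gen 2 (rule 62): 111111111101101
Gen 3 (rule 195): 011111111100100
Gen 4 (rule 26): 110000000011010
Gen 5 (rule 105): 110111111011100
Gen 6 (rule 62): 101100000110010
Gen 7 (rule 195): 000101111010100
Gen 8 (rule 26): 001001000000010
Gen 9 (rule 105): 100000011111000
Gen 10 (rule 62): 110000110000100
Gen 11 (rule 195): 010111010111001
Gen 12 (rule 26): 100100000100110
Gen 13 (rule 105): 000001110000110
Gen 14 (rule 62): 000011001001101
Gen 15 (rule 195): 111101010010100
Gen 16 (rule 26): 100000001100010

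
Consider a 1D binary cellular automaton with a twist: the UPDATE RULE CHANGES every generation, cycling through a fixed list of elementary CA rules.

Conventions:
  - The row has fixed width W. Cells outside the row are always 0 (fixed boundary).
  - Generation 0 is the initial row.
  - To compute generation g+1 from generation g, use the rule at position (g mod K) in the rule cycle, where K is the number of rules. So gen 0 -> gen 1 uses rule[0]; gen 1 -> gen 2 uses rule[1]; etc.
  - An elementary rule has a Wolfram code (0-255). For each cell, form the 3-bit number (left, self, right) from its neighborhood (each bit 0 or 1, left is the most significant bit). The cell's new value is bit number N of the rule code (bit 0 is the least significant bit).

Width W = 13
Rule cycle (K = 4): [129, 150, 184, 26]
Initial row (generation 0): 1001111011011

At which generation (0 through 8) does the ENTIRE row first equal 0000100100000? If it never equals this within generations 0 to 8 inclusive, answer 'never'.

Gen 0: 1001111011011
Gen 1 (rule 129): 0000110000000
Gen 2 (rule 150): 0001001000000
Gen 3 (rule 184): 0000100100000
Gen 4 (rule 26): 0001011010000
Gen 5 (rule 129): 1100000000111
Gen 6 (rule 150): 0010000001010
Gen 7 (rule 184): 0001000000101
Gen 8 (rule 26): 0010100001000

Answer: 3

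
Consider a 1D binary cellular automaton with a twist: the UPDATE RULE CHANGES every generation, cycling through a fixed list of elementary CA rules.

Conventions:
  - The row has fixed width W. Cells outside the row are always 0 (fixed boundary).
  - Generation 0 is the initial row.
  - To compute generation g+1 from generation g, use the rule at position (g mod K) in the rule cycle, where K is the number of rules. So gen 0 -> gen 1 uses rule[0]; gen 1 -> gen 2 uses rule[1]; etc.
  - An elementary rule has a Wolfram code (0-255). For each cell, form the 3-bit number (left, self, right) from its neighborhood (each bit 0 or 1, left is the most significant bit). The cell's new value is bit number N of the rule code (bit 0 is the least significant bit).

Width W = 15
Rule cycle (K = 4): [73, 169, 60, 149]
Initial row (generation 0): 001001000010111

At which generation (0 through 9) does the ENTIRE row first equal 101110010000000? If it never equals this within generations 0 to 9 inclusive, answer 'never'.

Answer: 4

Derivation:
Gen 0: 001001000010111
Gen 1 (rule 73): 100000011000101
Gen 2 (rule 169): 001111010010010
Gen 3 (rule 60): 001000111011011
Gen 4 (rule 149): 101110010000000
Gen 5 (rule 73): 001010000111111
Gen 6 (rule 169): 100100110111110
Gen 7 (rule 60): 110110101100001
Gen 8 (rule 149): 000000100011101
Gen 9 (rule 73): 111110001010100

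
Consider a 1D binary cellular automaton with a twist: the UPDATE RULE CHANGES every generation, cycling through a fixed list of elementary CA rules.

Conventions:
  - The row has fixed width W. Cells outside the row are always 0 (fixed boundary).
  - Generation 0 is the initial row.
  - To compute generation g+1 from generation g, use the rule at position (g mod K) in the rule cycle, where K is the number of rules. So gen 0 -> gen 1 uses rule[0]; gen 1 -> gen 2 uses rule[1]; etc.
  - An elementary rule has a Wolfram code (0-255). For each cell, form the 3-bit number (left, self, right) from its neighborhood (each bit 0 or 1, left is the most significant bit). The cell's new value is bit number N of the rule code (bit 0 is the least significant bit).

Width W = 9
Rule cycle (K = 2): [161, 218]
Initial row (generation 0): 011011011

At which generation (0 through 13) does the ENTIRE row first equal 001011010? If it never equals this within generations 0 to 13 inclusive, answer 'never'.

Gen 0: 011011011
Gen 1 (rule 161): 000100100
Gen 2 (rule 218): 001011010
Gen 3 (rule 161): 100100100
Gen 4 (rule 218): 011011010
Gen 5 (rule 161): 000100100
Gen 6 (rule 218): 001011010
Gen 7 (rule 161): 100100100
Gen 8 (rule 218): 011011010
Gen 9 (rule 161): 000100100
Gen 10 (rule 218): 001011010
Gen 11 (rule 161): 100100100
Gen 12 (rule 218): 011011010
Gen 13 (rule 161): 000100100

Answer: 2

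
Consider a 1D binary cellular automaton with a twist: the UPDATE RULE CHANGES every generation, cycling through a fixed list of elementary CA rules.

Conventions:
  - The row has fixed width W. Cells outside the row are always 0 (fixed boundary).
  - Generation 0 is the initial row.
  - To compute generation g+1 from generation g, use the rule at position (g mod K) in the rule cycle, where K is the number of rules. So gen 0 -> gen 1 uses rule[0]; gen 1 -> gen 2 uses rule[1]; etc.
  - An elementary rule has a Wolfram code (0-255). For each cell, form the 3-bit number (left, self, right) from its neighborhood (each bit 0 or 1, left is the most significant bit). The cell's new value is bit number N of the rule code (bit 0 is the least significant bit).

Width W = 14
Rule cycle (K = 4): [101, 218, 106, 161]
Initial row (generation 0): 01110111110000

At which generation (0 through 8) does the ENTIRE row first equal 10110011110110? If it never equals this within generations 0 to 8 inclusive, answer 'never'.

Gen 0: 01110111110000
Gen 1 (rule 101): 00011000010111
Gen 2 (rule 218): 00111100100111
Gen 3 (rule 106): 01100101001101
Gen 4 (rule 161): 00000010000010
Gen 5 (rule 101): 11111010111010
Gen 6 (rule 218): 11111000111001
Gen 7 (rule 106): 10001001101010
Gen 8 (rule 161): 00100000010100

Answer: never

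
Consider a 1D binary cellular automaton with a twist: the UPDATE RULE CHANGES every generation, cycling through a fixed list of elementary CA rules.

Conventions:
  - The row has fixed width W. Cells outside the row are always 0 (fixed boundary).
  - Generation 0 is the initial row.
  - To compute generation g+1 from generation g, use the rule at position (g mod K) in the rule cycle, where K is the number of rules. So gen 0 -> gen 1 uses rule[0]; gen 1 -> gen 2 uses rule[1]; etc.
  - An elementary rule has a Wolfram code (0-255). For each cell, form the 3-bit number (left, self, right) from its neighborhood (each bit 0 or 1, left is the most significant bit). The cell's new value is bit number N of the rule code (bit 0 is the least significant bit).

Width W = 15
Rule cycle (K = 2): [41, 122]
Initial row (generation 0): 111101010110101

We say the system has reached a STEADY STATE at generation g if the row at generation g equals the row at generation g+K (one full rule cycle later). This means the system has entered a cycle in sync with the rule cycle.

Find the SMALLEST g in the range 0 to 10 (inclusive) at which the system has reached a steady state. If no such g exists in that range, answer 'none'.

Answer: 10

Derivation:
Gen 0: 111101010110101
Gen 1 (rule 41): 100010101101010
Gen 2 (rule 122): 010101011110101
Gen 3 (rule 41): 001010110001010
Gen 4 (rule 122): 010101111010101
Gen 5 (rule 41): 001011000101010
Gen 6 (rule 122): 010111101010101
Gen 7 (rule 41): 001100010101010
Gen 8 (rule 122): 011110101010101
Gen 9 (rule 41): 010001010101010
Gen 10 (rule 122): 101010101010101
Gen 11 (rule 41): 010101010101010
Gen 12 (rule 122): 101010101010101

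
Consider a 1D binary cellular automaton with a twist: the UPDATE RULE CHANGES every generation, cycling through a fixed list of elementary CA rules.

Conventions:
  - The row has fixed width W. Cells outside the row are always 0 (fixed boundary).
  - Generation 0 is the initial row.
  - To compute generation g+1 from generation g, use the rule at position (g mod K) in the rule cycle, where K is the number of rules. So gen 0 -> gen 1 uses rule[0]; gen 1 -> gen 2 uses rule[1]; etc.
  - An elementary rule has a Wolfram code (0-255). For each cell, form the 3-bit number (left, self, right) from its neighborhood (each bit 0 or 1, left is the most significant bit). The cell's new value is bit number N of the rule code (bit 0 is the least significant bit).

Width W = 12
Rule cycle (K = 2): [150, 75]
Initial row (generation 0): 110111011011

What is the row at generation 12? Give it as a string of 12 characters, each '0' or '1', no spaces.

Answer: 111110010011

Derivation:
Gen 0: 110111011011
Gen 1 (rule 150): 000010000000
Gen 2 (rule 75): 111100111111
Gen 3 (rule 150): 011011011110
Gen 4 (rule 75): 111011010010
Gen 5 (rule 150): 010000011111
Gen 6 (rule 75): 100111110001
Gen 7 (rule 150): 111011101011
Gen 8 (rule 75): 101010100011
Gen 9 (rule 150): 101010110100
Gen 10 (rule 75): 000000110001
Gen 11 (rule 150): 000001001011
Gen 12 (rule 75): 111110010011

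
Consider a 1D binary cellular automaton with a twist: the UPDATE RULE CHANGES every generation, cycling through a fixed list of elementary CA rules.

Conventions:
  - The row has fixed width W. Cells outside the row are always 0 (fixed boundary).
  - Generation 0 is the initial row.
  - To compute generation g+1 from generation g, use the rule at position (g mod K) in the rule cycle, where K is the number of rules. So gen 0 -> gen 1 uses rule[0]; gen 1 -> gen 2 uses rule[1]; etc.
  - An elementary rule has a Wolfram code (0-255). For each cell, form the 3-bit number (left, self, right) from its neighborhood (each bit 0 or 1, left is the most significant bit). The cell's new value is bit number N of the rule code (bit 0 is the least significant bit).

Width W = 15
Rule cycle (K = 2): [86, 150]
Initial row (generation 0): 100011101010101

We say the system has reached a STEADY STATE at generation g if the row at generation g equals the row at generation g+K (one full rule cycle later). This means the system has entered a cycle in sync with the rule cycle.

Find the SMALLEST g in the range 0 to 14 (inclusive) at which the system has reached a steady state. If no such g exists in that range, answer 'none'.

Gen 0: 100011101010101
Gen 1 (rule 86): 110100101010101
Gen 2 (rule 150): 000111101010101
Gen 3 (rule 86): 001000101010101
Gen 4 (rule 150): 011101101010101
Gen 5 (rule 86): 100100101010101
Gen 6 (rule 150): 111111101010101
Gen 7 (rule 86): 000000101010101
Gen 8 (rule 150): 000001101010101
Gen 9 (rule 86): 000010101010101
Gen 10 (rule 150): 000110101010101
Gen 11 (rule 86): 001010101010101
Gen 12 (rule 150): 011010101010101
Gen 13 (rule 86): 101010101010101
Gen 14 (rule 150): 101010101010101
Gen 15 (rule 86): 101010101010101
Gen 16 (rule 150): 101010101010101

Answer: 13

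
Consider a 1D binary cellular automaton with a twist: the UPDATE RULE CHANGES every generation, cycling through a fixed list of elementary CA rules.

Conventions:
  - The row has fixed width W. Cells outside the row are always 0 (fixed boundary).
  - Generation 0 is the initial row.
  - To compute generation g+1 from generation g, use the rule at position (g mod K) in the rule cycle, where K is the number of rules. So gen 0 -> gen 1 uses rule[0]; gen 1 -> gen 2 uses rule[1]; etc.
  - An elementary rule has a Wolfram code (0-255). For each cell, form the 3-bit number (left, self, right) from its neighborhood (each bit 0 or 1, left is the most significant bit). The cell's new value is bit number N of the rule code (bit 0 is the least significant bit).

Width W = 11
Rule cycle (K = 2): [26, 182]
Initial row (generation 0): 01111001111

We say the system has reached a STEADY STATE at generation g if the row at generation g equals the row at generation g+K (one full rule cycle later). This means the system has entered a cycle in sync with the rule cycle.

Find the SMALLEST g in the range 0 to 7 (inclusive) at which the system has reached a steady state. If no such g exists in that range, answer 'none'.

Answer: none

Derivation:
Gen 0: 01111001111
Gen 1 (rule 26): 11000111000
Gen 2 (rule 182): 00101010100
Gen 3 (rule 26): 01000000010
Gen 4 (rule 182): 11100000111
Gen 5 (rule 26): 10010001100
Gen 6 (rule 182): 11111010010
Gen 7 (rule 26): 10000001101
Gen 8 (rule 182): 11000010011
Gen 9 (rule 26): 10100101110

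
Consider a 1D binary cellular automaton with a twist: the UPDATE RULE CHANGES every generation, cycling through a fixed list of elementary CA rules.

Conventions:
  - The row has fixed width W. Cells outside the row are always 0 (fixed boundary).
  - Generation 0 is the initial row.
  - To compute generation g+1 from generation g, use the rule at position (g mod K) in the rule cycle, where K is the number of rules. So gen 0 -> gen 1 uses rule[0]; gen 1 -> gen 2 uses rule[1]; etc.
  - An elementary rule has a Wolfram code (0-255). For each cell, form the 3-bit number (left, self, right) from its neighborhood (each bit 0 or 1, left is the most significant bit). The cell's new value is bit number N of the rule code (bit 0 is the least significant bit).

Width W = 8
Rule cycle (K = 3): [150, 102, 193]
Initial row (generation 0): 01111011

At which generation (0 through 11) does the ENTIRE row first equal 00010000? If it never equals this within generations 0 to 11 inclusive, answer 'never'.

Answer: never

Derivation:
Gen 0: 01111011
Gen 1 (rule 150): 10110000
Gen 2 (rule 102): 11010000
Gen 3 (rule 193): 01000111
Gen 4 (rule 150): 11101010
Gen 5 (rule 102): 00111110
Gen 6 (rule 193): 10011110
Gen 7 (rule 150): 11101101
Gen 8 (rule 102): 00110111
Gen 9 (rule 193): 10010011
Gen 10 (rule 150): 11111100
Gen 11 (rule 102): 00000100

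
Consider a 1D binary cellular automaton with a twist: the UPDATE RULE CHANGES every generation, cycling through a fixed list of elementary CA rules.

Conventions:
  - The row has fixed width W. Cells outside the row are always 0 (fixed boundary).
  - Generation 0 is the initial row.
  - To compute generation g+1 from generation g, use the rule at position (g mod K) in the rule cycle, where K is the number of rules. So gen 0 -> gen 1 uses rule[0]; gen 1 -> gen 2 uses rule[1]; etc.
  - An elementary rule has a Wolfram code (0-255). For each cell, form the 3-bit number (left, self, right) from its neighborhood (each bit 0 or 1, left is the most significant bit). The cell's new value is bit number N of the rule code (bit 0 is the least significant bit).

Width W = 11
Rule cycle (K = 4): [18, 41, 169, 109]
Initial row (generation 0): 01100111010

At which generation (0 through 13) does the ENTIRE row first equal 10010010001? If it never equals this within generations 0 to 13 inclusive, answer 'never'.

Answer: never

Derivation:
Gen 0: 01100111010
Gen 1 (rule 18): 10011000001
Gen 2 (rule 41): 00010011100
Gen 3 (rule 169): 11000011001
Gen 4 (rule 109): 11011011001
Gen 5 (rule 18): 00000000110
Gen 6 (rule 41): 11111110100
Gen 7 (rule 169): 11111101001
Gen 8 (rule 109): 10000111001
Gen 9 (rule 18): 01001000110
Gen 10 (rule 41): 00000010100
Gen 11 (rule 169): 11111001001
Gen 12 (rule 109): 10001001001
Gen 13 (rule 18): 01010110110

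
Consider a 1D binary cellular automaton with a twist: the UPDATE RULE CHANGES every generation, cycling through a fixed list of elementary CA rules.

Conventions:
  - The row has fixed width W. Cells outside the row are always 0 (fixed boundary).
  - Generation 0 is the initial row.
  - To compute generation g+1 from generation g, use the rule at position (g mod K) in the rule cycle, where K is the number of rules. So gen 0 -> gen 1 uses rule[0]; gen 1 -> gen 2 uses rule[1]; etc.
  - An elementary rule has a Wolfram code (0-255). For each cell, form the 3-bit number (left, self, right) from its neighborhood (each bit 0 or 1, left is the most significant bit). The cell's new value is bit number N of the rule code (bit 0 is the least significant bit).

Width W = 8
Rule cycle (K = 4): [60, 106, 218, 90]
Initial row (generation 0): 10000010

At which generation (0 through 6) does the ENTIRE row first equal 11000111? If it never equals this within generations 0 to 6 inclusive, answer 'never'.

Gen 0: 10000010
Gen 1 (rule 60): 11000011
Gen 2 (rule 106): 11000111
Gen 3 (rule 218): 11101111
Gen 4 (rule 90): 10101001
Gen 5 (rule 60): 11111101
Gen 6 (rule 106): 10000110

Answer: 2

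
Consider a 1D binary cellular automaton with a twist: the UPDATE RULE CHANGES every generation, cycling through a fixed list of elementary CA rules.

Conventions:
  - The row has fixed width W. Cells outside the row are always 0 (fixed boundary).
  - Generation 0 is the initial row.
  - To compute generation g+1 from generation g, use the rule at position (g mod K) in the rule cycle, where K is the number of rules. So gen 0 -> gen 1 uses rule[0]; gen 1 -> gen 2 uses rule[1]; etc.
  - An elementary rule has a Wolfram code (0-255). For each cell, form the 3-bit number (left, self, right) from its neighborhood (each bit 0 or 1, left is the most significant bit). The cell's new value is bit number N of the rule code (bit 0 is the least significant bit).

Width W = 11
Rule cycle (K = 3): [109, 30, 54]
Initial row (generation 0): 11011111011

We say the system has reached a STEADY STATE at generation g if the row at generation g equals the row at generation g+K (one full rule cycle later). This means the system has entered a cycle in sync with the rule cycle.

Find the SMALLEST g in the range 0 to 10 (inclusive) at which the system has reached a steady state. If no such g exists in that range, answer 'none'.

Answer: none

Derivation:
Gen 0: 11011111011
Gen 1 (rule 109): 11110001111
Gen 2 (rule 30): 10001011000
Gen 3 (rule 54): 11011100100
Gen 4 (rule 109): 11110100101
Gen 5 (rule 30): 10000111101
Gen 6 (rule 54): 11001000011
Gen 7 (rule 109): 11001011011
Gen 8 (rule 30): 10111010010
Gen 9 (rule 54): 11000111111
Gen 10 (rule 109): 11010100001
Gen 11 (rule 30): 10010110011
Gen 12 (rule 54): 11111001100
Gen 13 (rule 109): 10001001101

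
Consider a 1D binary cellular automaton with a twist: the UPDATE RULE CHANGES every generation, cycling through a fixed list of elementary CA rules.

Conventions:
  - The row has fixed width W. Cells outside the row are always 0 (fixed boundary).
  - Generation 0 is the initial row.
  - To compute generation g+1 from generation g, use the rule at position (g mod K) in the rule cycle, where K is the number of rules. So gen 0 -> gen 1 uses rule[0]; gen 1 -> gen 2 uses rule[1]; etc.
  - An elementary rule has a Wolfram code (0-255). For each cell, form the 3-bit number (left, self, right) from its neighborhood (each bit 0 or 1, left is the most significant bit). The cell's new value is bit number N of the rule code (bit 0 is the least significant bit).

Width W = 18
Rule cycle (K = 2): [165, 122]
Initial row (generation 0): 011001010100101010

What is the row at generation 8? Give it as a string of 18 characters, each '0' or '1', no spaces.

Gen 0: 011001010100101010
Gen 1 (rule 165): 000001111100111110
Gen 2 (rule 122): 000011000111100011
Gen 3 (rule 165): 111000010011001000
Gen 4 (rule 122): 101100101111110100
Gen 5 (rule 165): 110000110111101101
Gen 6 (rule 122): 111001111100111110
Gen 7 (rule 165): 010000111000011100
Gen 8 (rule 122): 101001101100110110

Answer: 101001101100110110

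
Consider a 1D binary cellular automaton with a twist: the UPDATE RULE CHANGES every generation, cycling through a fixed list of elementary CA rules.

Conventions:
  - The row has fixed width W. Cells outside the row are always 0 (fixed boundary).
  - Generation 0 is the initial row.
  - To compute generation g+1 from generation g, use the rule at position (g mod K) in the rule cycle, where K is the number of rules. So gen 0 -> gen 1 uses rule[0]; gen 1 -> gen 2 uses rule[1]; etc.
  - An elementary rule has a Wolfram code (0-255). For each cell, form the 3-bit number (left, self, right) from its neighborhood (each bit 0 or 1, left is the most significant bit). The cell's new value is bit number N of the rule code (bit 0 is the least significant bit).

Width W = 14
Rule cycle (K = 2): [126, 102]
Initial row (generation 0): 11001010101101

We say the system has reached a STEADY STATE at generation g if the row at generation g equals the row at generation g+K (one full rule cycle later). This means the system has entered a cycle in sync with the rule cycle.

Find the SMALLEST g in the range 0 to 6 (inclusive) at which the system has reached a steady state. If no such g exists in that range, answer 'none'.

Gen 0: 11001010101101
Gen 1 (rule 126): 11111111111111
Gen 2 (rule 102): 00000000000001
Gen 3 (rule 126): 00000000000011
Gen 4 (rule 102): 00000000000101
Gen 5 (rule 126): 00000000001111
Gen 6 (rule 102): 00000000010001
Gen 7 (rule 126): 00000000111011
Gen 8 (rule 102): 00000001001101

Answer: none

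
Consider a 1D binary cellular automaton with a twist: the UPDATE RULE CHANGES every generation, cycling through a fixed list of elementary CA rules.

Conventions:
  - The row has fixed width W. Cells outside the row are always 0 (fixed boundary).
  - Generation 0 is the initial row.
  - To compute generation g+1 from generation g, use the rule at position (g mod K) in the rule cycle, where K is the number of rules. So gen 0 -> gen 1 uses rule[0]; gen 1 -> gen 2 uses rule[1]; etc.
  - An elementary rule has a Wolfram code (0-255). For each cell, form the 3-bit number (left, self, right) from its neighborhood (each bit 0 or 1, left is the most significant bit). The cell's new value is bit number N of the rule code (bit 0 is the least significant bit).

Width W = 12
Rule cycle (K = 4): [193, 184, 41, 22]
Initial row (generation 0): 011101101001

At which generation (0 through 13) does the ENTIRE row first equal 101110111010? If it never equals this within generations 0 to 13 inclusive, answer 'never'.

Answer: never

Derivation:
Gen 0: 011101101001
Gen 1 (rule 193): 001100100000
Gen 2 (rule 184): 001010010000
Gen 3 (rule 41): 100100000111
Gen 4 (rule 22): 111110001000
Gen 5 (rule 193): 011110100011
Gen 6 (rule 184): 011101010010
Gen 7 (rule 41): 010010100000
Gen 8 (rule 22): 111110110000
Gen 9 (rule 193): 011110010111
Gen 10 (rule 184): 011101001110
Gen 11 (rule 41): 010010001000
Gen 12 (rule 22): 111111011100
Gen 13 (rule 193): 011111001101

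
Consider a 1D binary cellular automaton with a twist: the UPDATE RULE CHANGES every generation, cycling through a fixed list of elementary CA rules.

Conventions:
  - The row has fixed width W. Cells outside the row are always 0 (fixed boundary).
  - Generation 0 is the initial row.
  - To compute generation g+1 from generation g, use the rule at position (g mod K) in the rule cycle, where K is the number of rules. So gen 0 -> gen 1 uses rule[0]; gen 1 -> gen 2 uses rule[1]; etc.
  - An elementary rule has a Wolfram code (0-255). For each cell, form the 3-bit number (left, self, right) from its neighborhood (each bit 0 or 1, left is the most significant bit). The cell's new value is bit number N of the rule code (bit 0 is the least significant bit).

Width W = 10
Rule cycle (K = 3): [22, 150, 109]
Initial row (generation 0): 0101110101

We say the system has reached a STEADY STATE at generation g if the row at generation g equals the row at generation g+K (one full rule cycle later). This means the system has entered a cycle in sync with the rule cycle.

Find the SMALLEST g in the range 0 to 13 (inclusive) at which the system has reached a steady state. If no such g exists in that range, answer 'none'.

Gen 0: 0101110101
Gen 1 (rule 22): 1100000101
Gen 2 (rule 150): 0010001101
Gen 3 (rule 109): 1010101111
Gen 4 (rule 22): 1010100000
Gen 5 (rule 150): 1010110000
Gen 6 (rule 109): 1111110111
Gen 7 (rule 22): 0000000000
Gen 8 (rule 150): 0000000000
Gen 9 (rule 109): 1111111111
Gen 10 (rule 22): 0000000000
Gen 11 (rule 150): 0000000000
Gen 12 (rule 109): 1111111111
Gen 13 (rule 22): 0000000000
Gen 14 (rule 150): 0000000000
Gen 15 (rule 109): 1111111111
Gen 16 (rule 22): 0000000000

Answer: 7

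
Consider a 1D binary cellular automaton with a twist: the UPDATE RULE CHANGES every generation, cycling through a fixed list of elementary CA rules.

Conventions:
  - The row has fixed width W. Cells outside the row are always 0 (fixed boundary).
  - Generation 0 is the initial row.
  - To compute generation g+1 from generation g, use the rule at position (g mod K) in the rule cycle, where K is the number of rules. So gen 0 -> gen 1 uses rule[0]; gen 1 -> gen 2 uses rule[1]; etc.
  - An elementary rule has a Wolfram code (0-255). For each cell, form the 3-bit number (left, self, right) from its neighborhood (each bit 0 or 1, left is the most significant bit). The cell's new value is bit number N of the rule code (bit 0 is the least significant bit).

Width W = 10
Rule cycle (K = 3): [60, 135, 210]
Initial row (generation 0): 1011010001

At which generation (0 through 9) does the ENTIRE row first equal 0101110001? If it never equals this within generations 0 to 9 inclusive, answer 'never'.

Gen 0: 1011010001
Gen 1 (rule 60): 1110111001
Gen 2 (rule 135): 0100010011
Gen 3 (rule 210): 1010101101
Gen 4 (rule 60): 1111111011
Gen 5 (rule 135): 0111110000
Gen 6 (rule 210): 1011111000
Gen 7 (rule 60): 1110000100
Gen 8 (rule 135): 0100111101
Gen 9 (rule 210): 1011011100

Answer: never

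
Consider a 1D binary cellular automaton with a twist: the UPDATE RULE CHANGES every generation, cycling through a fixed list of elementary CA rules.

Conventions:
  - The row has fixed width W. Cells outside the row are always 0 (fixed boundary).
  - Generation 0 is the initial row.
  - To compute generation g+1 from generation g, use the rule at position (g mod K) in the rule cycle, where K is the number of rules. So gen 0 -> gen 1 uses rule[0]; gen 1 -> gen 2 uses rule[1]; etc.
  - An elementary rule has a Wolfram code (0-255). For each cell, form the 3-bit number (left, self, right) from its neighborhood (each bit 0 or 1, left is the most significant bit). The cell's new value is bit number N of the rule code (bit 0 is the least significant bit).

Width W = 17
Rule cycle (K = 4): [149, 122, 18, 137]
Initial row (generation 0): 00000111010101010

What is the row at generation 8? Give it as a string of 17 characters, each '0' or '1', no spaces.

Answer: 11111000111110001

Derivation:
Gen 0: 00000111010101010
Gen 1 (rule 149): 11110010010101011
Gen 2 (rule 122): 10011101101010111
Gen 3 (rule 18): 01100000000000000
Gen 4 (rule 137): 01001111111111111
Gen 5 (rule 149): 01100111111111110
Gen 6 (rule 122): 11111100000000011
Gen 7 (rule 18): 00000010000000100
Gen 8 (rule 137): 11111000111110001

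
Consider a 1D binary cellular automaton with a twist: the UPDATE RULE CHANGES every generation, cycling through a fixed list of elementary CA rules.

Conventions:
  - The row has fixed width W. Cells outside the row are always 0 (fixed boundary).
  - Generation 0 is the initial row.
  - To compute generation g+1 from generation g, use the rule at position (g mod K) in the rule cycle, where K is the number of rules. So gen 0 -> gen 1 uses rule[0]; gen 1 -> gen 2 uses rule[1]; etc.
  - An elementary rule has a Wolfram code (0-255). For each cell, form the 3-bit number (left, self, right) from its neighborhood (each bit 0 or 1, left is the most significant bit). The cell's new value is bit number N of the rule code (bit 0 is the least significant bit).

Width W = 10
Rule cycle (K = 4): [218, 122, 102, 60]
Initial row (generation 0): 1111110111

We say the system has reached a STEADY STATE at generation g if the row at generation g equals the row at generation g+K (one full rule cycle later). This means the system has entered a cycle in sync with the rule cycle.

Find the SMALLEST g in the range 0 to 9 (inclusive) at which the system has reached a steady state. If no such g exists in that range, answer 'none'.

Gen 0: 1111110111
Gen 1 (rule 218): 1111110111
Gen 2 (rule 122): 1000011101
Gen 3 (rule 102): 1000100111
Gen 4 (rule 60): 1100110100
Gen 5 (rule 218): 1111110010
Gen 6 (rule 122): 1000011101
Gen 7 (rule 102): 1000100111
Gen 8 (rule 60): 1100110100
Gen 9 (rule 218): 1111110010
Gen 10 (rule 122): 1000011101
Gen 11 (rule 102): 1000100111
Gen 12 (rule 60): 1100110100
Gen 13 (rule 218): 1111110010

Answer: 2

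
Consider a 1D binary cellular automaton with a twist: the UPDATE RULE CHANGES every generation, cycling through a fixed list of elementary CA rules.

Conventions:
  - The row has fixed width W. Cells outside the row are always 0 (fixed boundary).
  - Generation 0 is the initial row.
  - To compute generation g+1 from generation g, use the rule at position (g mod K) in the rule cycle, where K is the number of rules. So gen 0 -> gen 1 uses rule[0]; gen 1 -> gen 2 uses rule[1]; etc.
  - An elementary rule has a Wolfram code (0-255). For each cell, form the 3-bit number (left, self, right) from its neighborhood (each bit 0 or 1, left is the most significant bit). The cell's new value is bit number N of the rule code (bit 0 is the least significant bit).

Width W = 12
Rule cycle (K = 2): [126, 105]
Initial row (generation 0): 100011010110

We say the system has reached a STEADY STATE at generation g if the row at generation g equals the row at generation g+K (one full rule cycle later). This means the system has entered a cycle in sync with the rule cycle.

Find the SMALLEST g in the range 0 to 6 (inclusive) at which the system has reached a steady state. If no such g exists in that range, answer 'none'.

Gen 0: 100011010110
Gen 1 (rule 126): 110111111111
Gen 2 (rule 105): 111100000001
Gen 3 (rule 126): 100110000011
Gen 4 (rule 105): 000110111011
Gen 5 (rule 126): 001111101111
Gen 6 (rule 105): 101000111001
Gen 7 (rule 126): 111101101111
Gen 8 (rule 105): 100111111001

Answer: none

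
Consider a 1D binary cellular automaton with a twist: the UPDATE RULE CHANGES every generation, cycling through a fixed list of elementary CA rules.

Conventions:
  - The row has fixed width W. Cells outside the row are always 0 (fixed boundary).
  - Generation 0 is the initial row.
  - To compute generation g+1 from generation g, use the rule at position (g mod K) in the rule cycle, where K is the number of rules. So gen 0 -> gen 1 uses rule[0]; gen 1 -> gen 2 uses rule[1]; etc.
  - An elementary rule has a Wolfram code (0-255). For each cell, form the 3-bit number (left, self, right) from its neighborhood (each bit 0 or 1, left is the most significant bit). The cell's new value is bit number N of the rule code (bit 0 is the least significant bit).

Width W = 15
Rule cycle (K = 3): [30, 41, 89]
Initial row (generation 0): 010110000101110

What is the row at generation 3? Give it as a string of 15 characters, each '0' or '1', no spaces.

Answer: 000001100001111

Derivation:
Gen 0: 010110000101110
Gen 1 (rule 30): 110101001101001
Gen 2 (rule 41): 101010001010000
Gen 3 (rule 89): 000001100001111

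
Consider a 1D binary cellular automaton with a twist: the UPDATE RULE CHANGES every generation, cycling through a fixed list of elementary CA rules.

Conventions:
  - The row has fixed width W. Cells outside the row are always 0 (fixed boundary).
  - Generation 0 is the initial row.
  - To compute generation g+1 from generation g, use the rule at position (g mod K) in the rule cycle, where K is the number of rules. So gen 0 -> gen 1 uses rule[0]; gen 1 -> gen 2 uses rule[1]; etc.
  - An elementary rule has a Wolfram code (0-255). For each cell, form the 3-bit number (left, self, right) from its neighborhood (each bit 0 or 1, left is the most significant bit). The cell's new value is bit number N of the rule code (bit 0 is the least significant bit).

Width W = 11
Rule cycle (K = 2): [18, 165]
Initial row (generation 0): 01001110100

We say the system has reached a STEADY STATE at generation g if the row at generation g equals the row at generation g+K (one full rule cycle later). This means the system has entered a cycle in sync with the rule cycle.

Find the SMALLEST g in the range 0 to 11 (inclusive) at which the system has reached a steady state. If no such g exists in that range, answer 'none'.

Gen 0: 01001110100
Gen 1 (rule 18): 10110000010
Gen 2 (rule 165): 11000111010
Gen 3 (rule 18): 00101000001
Gen 4 (rule 165): 10111011101
Gen 5 (rule 18): 00000000000
Gen 6 (rule 165): 11111111111
Gen 7 (rule 18): 00000000000
Gen 8 (rule 165): 11111111111
Gen 9 (rule 18): 00000000000
Gen 10 (rule 165): 11111111111
Gen 11 (rule 18): 00000000000
Gen 12 (rule 165): 11111111111
Gen 13 (rule 18): 00000000000

Answer: 5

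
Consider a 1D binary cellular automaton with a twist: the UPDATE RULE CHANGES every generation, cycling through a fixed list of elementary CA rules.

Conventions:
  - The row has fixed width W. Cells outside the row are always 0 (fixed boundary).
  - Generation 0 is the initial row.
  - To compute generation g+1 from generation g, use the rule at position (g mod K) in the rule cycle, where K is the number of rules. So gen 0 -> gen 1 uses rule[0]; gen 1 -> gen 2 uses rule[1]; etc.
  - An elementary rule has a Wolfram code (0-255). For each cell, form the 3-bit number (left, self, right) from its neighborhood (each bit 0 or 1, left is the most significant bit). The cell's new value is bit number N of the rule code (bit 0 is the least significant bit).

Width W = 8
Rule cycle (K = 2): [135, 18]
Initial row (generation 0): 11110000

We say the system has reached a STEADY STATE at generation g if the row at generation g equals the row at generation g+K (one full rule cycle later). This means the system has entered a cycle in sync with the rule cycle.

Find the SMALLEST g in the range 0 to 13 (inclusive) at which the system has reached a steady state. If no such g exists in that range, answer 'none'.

Gen 0: 11110000
Gen 1 (rule 135): 01100111
Gen 2 (rule 18): 10011000
Gen 3 (rule 135): 10100011
Gen 4 (rule 18): 00010100
Gen 5 (rule 135): 11110101
Gen 6 (rule 18): 00000000
Gen 7 (rule 135): 11111111
Gen 8 (rule 18): 00000000
Gen 9 (rule 135): 11111111
Gen 10 (rule 18): 00000000
Gen 11 (rule 135): 11111111
Gen 12 (rule 18): 00000000
Gen 13 (rule 135): 11111111
Gen 14 (rule 18): 00000000
Gen 15 (rule 135): 11111111

Answer: 6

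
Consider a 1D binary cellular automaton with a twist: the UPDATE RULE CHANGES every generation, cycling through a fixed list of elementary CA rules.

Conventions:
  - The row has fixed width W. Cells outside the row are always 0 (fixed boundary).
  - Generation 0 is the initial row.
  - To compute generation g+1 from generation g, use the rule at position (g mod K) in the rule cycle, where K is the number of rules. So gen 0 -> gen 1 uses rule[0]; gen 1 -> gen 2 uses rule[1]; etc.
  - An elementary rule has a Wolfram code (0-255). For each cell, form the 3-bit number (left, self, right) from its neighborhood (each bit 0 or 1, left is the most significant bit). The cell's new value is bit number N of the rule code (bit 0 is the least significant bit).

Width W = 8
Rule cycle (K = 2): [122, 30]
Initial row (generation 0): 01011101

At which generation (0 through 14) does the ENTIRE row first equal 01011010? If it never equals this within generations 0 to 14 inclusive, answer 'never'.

Gen 0: 01011101
Gen 1 (rule 122): 10110110
Gen 2 (rule 30): 10100101
Gen 3 (rule 122): 01011010
Gen 4 (rule 30): 11010011
Gen 5 (rule 122): 11101111
Gen 6 (rule 30): 10001000
Gen 7 (rule 122): 01010100
Gen 8 (rule 30): 11010110
Gen 9 (rule 122): 11101111
Gen 10 (rule 30): 10001000
Gen 11 (rule 122): 01010100
Gen 12 (rule 30): 11010110
Gen 13 (rule 122): 11101111
Gen 14 (rule 30): 10001000

Answer: 3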